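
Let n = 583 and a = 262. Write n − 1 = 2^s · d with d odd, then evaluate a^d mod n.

31

n − 1 = 582 = 2^1 · 291, so s = 1 and d = 291.
Repeated squaring mod 583: 262^1 ≡ 262, 262^2 ≡ 433, 262^4 ≡ 346, 262^8 ≡ 201, 262^16 ≡ 174, 262^32 ≡ 543, 262^64 ≡ 434, 262^128 ≡ 47, 262^256 ≡ 460.
291 = 256 + 32 + 2 + 1, so 262^291 ≡ 460·543·433·262 ≡ 31 (mod 583).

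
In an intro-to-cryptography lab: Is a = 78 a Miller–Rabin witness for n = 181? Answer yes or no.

no

n − 1 = 180 = 2^2 · 45, so s = 2 and d = 45.
x_0 = 78^45 mod 181 = 162.
x_0 is neither 1 nor 180, so continue squaring.
x_1 = 162^2 mod 181 = 180.
x_1 ≡ −1, so 78 is not a witness.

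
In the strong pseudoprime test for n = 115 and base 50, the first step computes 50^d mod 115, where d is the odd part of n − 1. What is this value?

85

n − 1 = 114 = 2^1 · 57, so s = 1 and d = 57.
50^57 mod 115 = 85.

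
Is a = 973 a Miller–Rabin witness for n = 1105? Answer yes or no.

no

n − 1 = 1104 = 2^4 · 69, so s = 4 and d = 69.
Repeated squaring mod 1105: 973^1 ≡ 973, 973^2 ≡ 849, 973^4 ≡ 341, 973^8 ≡ 256, 973^16 ≡ 341, 973^32 ≡ 256, 973^64 ≡ 341.
69 = 64 + 4 + 1, so 973^69 ≡ 341·341·973 ≡ 463 (mod 1105).
x_0 = 973^69 mod 1105 = 463.
x_0 is neither 1 nor 1104, so continue squaring.
x_1 = 463^2 mod 1105 = 1104.
x_1 ≡ −1, so 973 is not a witness.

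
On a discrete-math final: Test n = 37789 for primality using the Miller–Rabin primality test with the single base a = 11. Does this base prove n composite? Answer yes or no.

n − 1 = 37788 = 2^2 · 9447, so s = 2 and d = 9447.
x_0 = 11^9447 mod 37789 = 18925.
x_0 is neither 1 nor 37788, so continue squaring.
x_1 = 18925^2 mod 37789 = 29272.
Reached i = s−1 = 1 without hitting −1: 11 is a Miller–Rabin witness and 37789 is composite.

yes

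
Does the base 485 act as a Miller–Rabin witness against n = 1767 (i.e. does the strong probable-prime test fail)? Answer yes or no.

n − 1 = 1766 = 2^1 · 883, so s = 1 and d = 883.
x_0 = 485^883 mod 1767 = 599.
x_0 ∉ {1, 1766} and s = 1, so 485 is a Miller–Rabin witness and 1767 is composite.

yes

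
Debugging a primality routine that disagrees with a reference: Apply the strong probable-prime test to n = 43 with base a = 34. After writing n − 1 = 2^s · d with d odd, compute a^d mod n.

42

n − 1 = 42 = 2^1 · 21, so s = 1 and d = 21.
34^21 mod 43 = 42.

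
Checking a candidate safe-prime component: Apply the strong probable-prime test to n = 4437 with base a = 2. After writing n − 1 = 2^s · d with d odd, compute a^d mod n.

n − 1 = 4436 = 2^2 · 1109, so s = 2 and d = 1109.
2^1109 mod 4437 = 3704.

3704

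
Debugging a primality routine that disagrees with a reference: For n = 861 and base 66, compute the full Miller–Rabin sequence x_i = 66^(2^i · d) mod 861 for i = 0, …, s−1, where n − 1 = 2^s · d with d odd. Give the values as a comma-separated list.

n − 1 = 860 = 2^2 · 215, so s = 2 and d = 215.
x_0 = 66^215 mod 861 = 327.
x_1 = 327^2 mod 861 = 165.

327, 165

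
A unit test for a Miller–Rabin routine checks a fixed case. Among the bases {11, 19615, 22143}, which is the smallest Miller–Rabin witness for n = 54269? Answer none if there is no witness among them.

n − 1 = 54268 = 2^2 · 13567, so s = 2 and d = 13567.
Base 11: x_0 = 11^13567 mod 54269 = 33741. x_0 is neither 1 nor 54268, so continue squaring. x_1 = 33741^2 mod 54269 = 54268. x_1 ≡ −1, so 11 is not a witness.
Base 19615: x_0 = 19615^13567 mod 54269 = 1. x_0 = 1, so 19615 is not a witness.
Base 22143: x_0 = 22143^13567 mod 54269 = 1. x_0 = 1, so 22143 is not a witness.
No listed base is a witness for 54269.

none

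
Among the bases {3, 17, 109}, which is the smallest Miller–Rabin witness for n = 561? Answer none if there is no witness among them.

n − 1 = 560 = 2^4 · 35, so s = 4 and d = 35.
Base 3: x_0 = 3^35 mod 561 = 78. x_0 is neither 1 nor 560, so continue squaring. x_1 = 78^2 mod 561 = 474. x_2 = 474^2 mod 561 = 276. x_3 = 276^2 mod 561 = 441. Reached i = s−1 = 3 without hitting −1: 3 is a Miller–Rabin witness and 561 is composite.
Base 17: x_0 = 17^35 mod 561 = 527. x_0 is neither 1 nor 560, so continue squaring. x_1 = 527^2 mod 561 = 34. x_2 = 34^2 mod 561 = 34. x_3 = 34^2 mod 561 = 34. Reached i = s−1 = 3 without hitting −1: 17 is a Miller–Rabin witness and 561 is composite.
Base 109: x_0 = 109^35 mod 561 = 241. x_0 is neither 1 nor 560, so continue squaring. x_1 = 241^2 mod 561 = 298. x_2 = 298^2 mod 561 = 166. x_3 = 166^2 mod 561 = 67. Reached i = s−1 = 3 without hitting −1: 109 is a Miller–Rabin witness and 561 is composite.
The smallest witness among the given bases is 3.

3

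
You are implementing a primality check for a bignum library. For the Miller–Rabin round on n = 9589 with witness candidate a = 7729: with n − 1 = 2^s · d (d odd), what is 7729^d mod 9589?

n − 1 = 9588 = 2^2 · 2397, so s = 2 and d = 2397.
Repeated squaring mod 9589: 7729^1 ≡ 7729, 7729^2 ≡ 7560, 7729^4 ≡ 3160, 7729^8 ≡ 3451, 7729^16 ≡ 9452, 7729^32 ≡ 9180, 7729^64 ≡ 4268, 7729^128 ≡ 6313, 7729^256 ≡ 2085, 7729^512 ≡ 3408, 7729^1024 ≡ 2185, 7729^2048 ≡ 8492.
2397 = 2048 + 256 + 64 + 16 + 8 + 4 + 1, so 7729^2397 ≡ 8492·2085·4268·9452·3451·3160·7729 ≡ 905 (mod 9589).

905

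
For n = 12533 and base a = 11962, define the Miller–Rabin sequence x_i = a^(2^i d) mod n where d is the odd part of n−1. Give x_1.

n − 1 = 12532 = 2^2 · 3133, so s = 2 and d = 3133.
By repeated squaring, 11962^3133 ≡ 8942 (mod 12533).
x_0 = 8942.
x_1 = 8942^2 mod 12533 = 11357.

11357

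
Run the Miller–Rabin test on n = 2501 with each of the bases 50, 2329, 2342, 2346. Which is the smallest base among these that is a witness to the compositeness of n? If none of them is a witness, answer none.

n − 1 = 2500 = 2^2 · 625, so s = 2 and d = 625.
Base 50: x_0 = 50^625 mod 2501 = 50. x_0 is neither 1 nor 2500, so continue squaring. x_1 = 50^2 mod 2501 = 2500. x_1 ≡ −1, so 50 is not a witness.
Base 2329: x_0 = 2329^625 mod 2501 = 2451. x_0 is neither 1 nor 2500, so continue squaring. x_1 = 2451^2 mod 2501 = 2500. x_1 ≡ −1, so 2329 is not a witness.
Base 2342: x_0 = 2342^625 mod 2501 = 50. x_0 is neither 1 nor 2500, so continue squaring. x_1 = 50^2 mod 2501 = 2500. x_1 ≡ −1, so 2342 is not a witness.
Base 2346: x_0 = 2346^625 mod 2501 = 255. x_0 is neither 1 nor 2500, so continue squaring. x_1 = 255^2 mod 2501 = 2500. x_1 ≡ −1, so 2346 is not a witness.
No listed base is a witness for 2501.

none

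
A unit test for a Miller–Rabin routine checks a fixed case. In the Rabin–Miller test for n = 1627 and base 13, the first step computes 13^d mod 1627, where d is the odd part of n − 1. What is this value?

1626

n − 1 = 1626 = 2^1 · 813, so s = 1 and d = 813.
Repeated squaring mod 1627: 13^1 ≡ 13, 13^2 ≡ 169, 13^4 ≡ 902, 13^8 ≡ 104, 13^16 ≡ 1054, 13^32 ≡ 1302, 13^64 ≡ 1497, 13^128 ≡ 630, 13^256 ≡ 1539, 13^512 ≡ 1236.
813 = 512 + 256 + 32 + 8 + 4 + 1, so 13^813 ≡ 1236·1539·1302·104·902·13 ≡ 1626 (mod 1627).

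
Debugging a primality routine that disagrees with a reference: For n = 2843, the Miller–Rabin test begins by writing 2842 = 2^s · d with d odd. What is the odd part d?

1421

Halving: 2842 → 1421; 1421 is odd.
So 2842 = 2^1 · 1421.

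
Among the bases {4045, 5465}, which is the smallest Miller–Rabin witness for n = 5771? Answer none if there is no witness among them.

4045

n − 1 = 5770 = 2^1 · 2885, so s = 1 and d = 2885.
Base 4045: x_0 = 4045^2885 mod 5771 = 4074. x_0 ∉ {1, 5770} and s = 1, so 4045 is a Miller–Rabin witness and 5771 is composite.
Base 5465: x_0 = 5465^2885 mod 5771 = 3290. x_0 ∉ {1, 5770} and s = 1, so 5465 is a Miller–Rabin witness and 5771 is composite.
The smallest witness among the given bases is 4045.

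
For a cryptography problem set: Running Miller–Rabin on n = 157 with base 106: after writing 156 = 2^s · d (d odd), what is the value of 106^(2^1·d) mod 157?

1

n − 1 = 156 = 2^2 · 39, so s = 2 and d = 39.
By repeated squaring, 106^39 ≡ 1 (mod 157).
x_0 = 1.
x_1 = 1^2 mod 157 = 1.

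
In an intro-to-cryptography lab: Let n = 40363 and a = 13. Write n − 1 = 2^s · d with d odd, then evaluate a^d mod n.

12815

n − 1 = 40362 = 2^1 · 20181, so s = 1 and d = 20181.
Repeated squaring mod 40363: 13^1 ≡ 13, 13^2 ≡ 169, 13^4 ≡ 28561, 13^8 ≡ 34854, 13^16 ≡ 36468, 13^32 ≡ 34900, 13^64 ≡ 16112, 13^128 ≡ 22091, 13^256 ≡ 23611, 13^512 ≡ 25928, 13^1024 ≡ 15419, 13^2048 ≡ 7491, 13^4096 ≡ 10511, 13^8192 ≡ 7590, 13^16384 ≡ 10099.
20181 = 16384 + 2048 + 1024 + 512 + 128 + 64 + 16 + 4 + 1, so 13^20181 ≡ 10099·7491·15419·25928·22091·16112·36468·28561·13 ≡ 12815 (mod 40363).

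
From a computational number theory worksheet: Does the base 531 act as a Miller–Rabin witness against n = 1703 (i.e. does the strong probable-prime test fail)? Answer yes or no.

yes

n − 1 = 1702 = 2^1 · 851, so s = 1 and d = 851.
x_0 = 531^851 mod 1703 = 1059.
x_0 ∉ {1, 1702} and s = 1, so 531 is a Miller–Rabin witness and 1703 is composite.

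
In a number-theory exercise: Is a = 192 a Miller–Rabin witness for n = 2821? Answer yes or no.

n − 1 = 2820 = 2^2 · 705, so s = 2 and d = 705.
x_0 = 192^705 mod 2821 = 2820.
x_0 = 2820 ≡ −1, so 192 is not a witness.

no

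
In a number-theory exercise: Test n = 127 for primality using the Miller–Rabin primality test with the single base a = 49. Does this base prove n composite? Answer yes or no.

no

n − 1 = 126 = 2^1 · 63, so s = 1 and d = 63.
x_0 = 49^63 mod 127 = 1.
x_0 = 1, so 49 is not a witness.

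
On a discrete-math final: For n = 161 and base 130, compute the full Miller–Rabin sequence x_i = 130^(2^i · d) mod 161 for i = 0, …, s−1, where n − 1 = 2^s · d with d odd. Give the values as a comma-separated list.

n − 1 = 160 = 2^5 · 5, so s = 5 and d = 5.
x_0 = 130^5 mod 161 = 30.
x_1 = 30^2 mod 161 = 95.
x_2 = 95^2 mod 161 = 9.
x_3 = 9^2 mod 161 = 81.
x_4 = 81^2 mod 161 = 121.

30, 95, 9, 81, 121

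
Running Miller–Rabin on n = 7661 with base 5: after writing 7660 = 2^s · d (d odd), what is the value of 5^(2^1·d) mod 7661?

n − 1 = 7660 = 2^2 · 1915, so s = 2 and d = 1915.
x_0 = 5^1915 mod 7661 = 1154.
x_1 = 1154^2 mod 7661 = 6363.

6363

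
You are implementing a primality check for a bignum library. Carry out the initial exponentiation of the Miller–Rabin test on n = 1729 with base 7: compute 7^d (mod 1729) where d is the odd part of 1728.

n − 1 = 1728 = 2^6 · 27, so s = 6 and d = 27.
7^27 mod 1729 = 343.

343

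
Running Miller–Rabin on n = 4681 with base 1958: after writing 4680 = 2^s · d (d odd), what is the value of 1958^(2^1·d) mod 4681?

3039

n − 1 = 4680 = 2^3 · 585, so s = 3 and d = 585.
x_0 = 1958^585 mod 4681 = 993.
x_1 = 993^2 mod 4681 = 3039.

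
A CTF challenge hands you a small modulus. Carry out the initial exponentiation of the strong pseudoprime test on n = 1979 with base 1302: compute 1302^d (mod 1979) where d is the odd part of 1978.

n − 1 = 1978 = 2^1 · 989, so s = 1 and d = 989.
1302^989 mod 1979 = 1978.

1978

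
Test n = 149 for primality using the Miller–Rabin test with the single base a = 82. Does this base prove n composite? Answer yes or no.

no

n − 1 = 148 = 2^2 · 37, so s = 2 and d = 37.
x_0 = 82^37 mod 149 = 148.
x_0 = 148 ≡ −1, so 82 is not a witness.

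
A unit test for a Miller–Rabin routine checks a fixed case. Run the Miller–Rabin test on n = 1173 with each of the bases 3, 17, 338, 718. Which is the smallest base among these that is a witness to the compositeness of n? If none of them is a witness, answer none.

n − 1 = 1172 = 2^2 · 293, so s = 2 and d = 293.
Base 3: x_0 = 3^293 mod 1173 = 600. x_0 is neither 1 nor 1172, so continue squaring. x_1 = 600^2 mod 1173 = 1062. Reached i = s−1 = 1 without hitting −1: 3 is a Miller–Rabin witness and 1173 is composite.
Base 17: x_0 = 17^293 mod 1173 = 986. x_0 is neither 1 nor 1172, so continue squaring. x_1 = 986^2 mod 1173 = 952. Reached i = s−1 = 1 without hitting −1: 17 is a Miller–Rabin witness and 1173 is composite.
Base 338: x_0 = 338^293 mod 1173 = 869. x_0 is neither 1 nor 1172, so continue squaring. x_1 = 869^2 mod 1173 = 922. Reached i = s−1 = 1 without hitting −1: 338 is a Miller–Rabin witness and 1173 is composite.
Base 718: x_0 = 718^293 mod 1173 = 1075. x_0 is neither 1 nor 1172, so continue squaring. x_1 = 1075^2 mod 1173 = 220. Reached i = s−1 = 1 without hitting −1: 718 is a Miller–Rabin witness and 1173 is composite.
The smallest witness among the given bases is 3.

3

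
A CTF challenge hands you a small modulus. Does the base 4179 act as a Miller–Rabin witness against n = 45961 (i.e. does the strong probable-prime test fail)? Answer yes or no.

n − 1 = 45960 = 2^3 · 5745, so s = 3 and d = 5745.
x_0 = 4179^5745 mod 45961 = 8853.
x_0 is neither 1 nor 45960, so continue squaring.
x_1 = 8853^2 mod 45961 = 12104.
x_2 = 12104^2 mod 45961 = 29109.
Reached i = s−1 = 2 without hitting −1: 4179 is a Miller–Rabin witness and 45961 is composite.

yes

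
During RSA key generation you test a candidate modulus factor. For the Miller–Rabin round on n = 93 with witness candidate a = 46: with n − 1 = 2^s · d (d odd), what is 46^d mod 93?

n − 1 = 92 = 2^2 · 23, so s = 2 and d = 23.
46^23 mod 93 = 58.

58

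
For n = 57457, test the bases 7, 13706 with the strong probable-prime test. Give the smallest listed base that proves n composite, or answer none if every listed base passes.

n − 1 = 57456 = 2^4 · 3591, so s = 4 and d = 3591.
Base 7: x_0 = 7^3591 mod 57457 = 20645. x_0 is neither 1 nor 57456, so continue squaring. x_1 = 20645^2 mod 57457 = 57456. x_1 ≡ −1, so 7 is not a witness.
Base 13706: x_0 = 13706^3591 mod 57457 = 31377. x_0 is neither 1 nor 57456, so continue squaring. x_1 = 31377^2 mod 57457 = 47891. x_2 = 47891^2 mod 57457 = 36812. x_3 = 36812^2 mod 57457 = 57456. x_3 ≡ −1, so 13706 is not a witness.
No listed base is a witness for 57457.

none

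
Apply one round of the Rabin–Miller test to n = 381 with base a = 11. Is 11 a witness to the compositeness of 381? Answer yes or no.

n − 1 = 380 = 2^2 · 95, so s = 2 and d = 95.
x_0 = 11^95 mod 381 = 284.
x_0 is neither 1 nor 380, so continue squaring.
x_1 = 284^2 mod 381 = 265.
Reached i = s−1 = 1 without hitting −1: 11 is a Miller–Rabin witness and 381 is composite.

yes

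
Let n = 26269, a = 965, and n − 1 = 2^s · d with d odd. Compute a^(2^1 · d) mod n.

21209

n − 1 = 26268 = 2^2 · 6567, so s = 2 and d = 6567.
x_0 = 965^6567 mod 26269 = 25788.
x_1 = 25788^2 mod 26269 = 21209.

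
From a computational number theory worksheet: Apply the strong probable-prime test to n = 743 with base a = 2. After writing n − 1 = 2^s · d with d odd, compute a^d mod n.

1

n − 1 = 742 = 2^1 · 371, so s = 1 and d = 371.
2^371 mod 743 = 1.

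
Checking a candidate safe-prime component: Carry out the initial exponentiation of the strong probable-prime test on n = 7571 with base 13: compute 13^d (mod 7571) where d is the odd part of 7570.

816

n − 1 = 7570 = 2^1 · 3785, so s = 1 and d = 3785.
By repeated squaring, 13^3785 ≡ 816 (mod 7571).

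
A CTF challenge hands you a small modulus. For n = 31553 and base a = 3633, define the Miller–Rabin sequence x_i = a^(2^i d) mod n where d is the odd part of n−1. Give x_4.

n − 1 = 31552 = 2^6 · 493, so s = 6 and d = 493.
x_0 = 3633^493 mod 31553 = 30873.
x_1 = 30873^2 mod 31553 = 20658.
x_2 = 20658^2 mod 31553 = 30192.
x_3 = 30192^2 mod 31553 = 22247.
x_4 = 22247^2 mod 31553 = 20204.

20204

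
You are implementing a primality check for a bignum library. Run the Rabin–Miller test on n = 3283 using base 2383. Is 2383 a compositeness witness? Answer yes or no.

no

n − 1 = 3282 = 2^1 · 1641, so s = 1 and d = 1641.
x_0 = 2383^1641 mod 3283 = 3282.
x_0 = 3282 ≡ −1, so 2383 is not a witness.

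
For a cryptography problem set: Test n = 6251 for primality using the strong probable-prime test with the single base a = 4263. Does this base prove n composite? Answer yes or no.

n − 1 = 6250 = 2^1 · 3125, so s = 1 and d = 3125.
x_0 = 4263^3125 mod 6251 = 3773.
x_0 ∉ {1, 6250} and s = 1, so 4263 is a Miller–Rabin witness and 6251 is composite.

yes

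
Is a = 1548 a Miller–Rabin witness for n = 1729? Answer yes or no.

no

n − 1 = 1728 = 2^6 · 27, so s = 6 and d = 27.
x_0 = 1548^27 mod 1729 = 1.
x_0 = 1, so 1548 is not a witness.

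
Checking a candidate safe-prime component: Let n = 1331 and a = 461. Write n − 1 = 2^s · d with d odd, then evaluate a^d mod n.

252

n − 1 = 1330 = 2^1 · 665, so s = 1 and d = 665.
By repeated squaring, 461^665 ≡ 252 (mod 1331).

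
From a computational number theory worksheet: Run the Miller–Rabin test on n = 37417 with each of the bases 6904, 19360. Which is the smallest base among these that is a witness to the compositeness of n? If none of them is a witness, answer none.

n − 1 = 37416 = 2^3 · 4677, so s = 3 and d = 4677.
Base 6904: x_0 = 6904^4677 mod 37417 = 3687. x_0 is neither 1 nor 37416, so continue squaring. x_1 = 3687^2 mod 37417 = 11598. x_2 = 11598^2 mod 37417 = 36906. Reached i = s−1 = 2 without hitting −1: 6904 is a Miller–Rabin witness and 37417 is composite.
Base 19360: x_0 = 19360^4677 mod 37417 = 32992. x_0 is neither 1 nor 37416, so continue squaring. x_1 = 32992^2 mod 37417 = 11534. x_2 = 11534^2 mod 37417 = 15721. Reached i = s−1 = 2 without hitting −1: 19360 is a Miller–Rabin witness and 37417 is composite.
The smallest witness among the given bases is 6904.

6904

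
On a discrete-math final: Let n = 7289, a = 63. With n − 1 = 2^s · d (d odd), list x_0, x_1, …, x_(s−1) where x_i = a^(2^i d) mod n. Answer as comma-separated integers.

2452, 6168, 2933

n − 1 = 7288 = 2^3 · 911, so s = 3 and d = 911.
x_0 = 63^911 mod 7289 = 2452.
x_1 = 2452^2 mod 7289 = 6168.
x_2 = 6168^2 mod 7289 = 2933.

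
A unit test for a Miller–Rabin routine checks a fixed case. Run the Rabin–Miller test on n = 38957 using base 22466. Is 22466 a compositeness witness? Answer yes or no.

n − 1 = 38956 = 2^2 · 9739, so s = 2 and d = 9739.
x_0 = 22466^9739 mod 38957 = 38001.
x_0 is neither 1 nor 38956, so continue squaring.
x_1 = 38001^2 mod 38957 = 17925.
Reached i = s−1 = 1 without hitting −1: 22466 is a Miller–Rabin witness and 38957 is composite.

yes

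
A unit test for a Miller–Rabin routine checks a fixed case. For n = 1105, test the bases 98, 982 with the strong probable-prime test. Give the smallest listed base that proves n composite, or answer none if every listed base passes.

none

n − 1 = 1104 = 2^4 · 69, so s = 4 and d = 69.
Base 98: x_0 = 98^69 mod 1105 = 268. x_0 is neither 1 nor 1104, so continue squaring. x_1 = 268^2 mod 1105 = 1104. x_1 ≡ −1, so 98 is not a witness.
Base 982: x_0 = 982^69 mod 1105 = 47. x_0 is neither 1 nor 1104, so continue squaring. x_1 = 47^2 mod 1105 = 1104. x_1 ≡ −1, so 982 is not a witness.
No listed base is a witness for 1105.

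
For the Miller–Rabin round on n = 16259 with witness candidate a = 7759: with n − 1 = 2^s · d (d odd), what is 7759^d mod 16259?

n − 1 = 16258 = 2^1 · 8129, so s = 1 and d = 8129.
Repeated squaring mod 16259: 7759^1 ≡ 7759, 7759^2 ≡ 11263, 7759^4 ≡ 2451, 7759^8 ≡ 7830, 7759^16 ≡ 12470, 7759^32 ≡ 16083, 7759^64 ≡ 14717, 7759^128 ≡ 3950, 7759^256 ≡ 10119, 7759^512 ≡ 11238, 7759^1024 ≡ 8991, 7759^2048 ≡ 14592, 7759^4096 ≡ 14859.
8129 = 4096 + 2048 + 1024 + 512 + 256 + 128 + 64 + 1, so 7759^8129 ≡ 14859·14592·8991·11238·10119·3950·14717·7759 ≡ 15239 (mod 16259).

15239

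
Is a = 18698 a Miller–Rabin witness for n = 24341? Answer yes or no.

n − 1 = 24340 = 2^2 · 6085, so s = 2 and d = 6085.
x_0 = 18698^6085 mod 24341 = 8902.
x_0 is neither 1 nor 24340, so continue squaring.
x_1 = 8902^2 mod 24341 = 15649.
Reached i = s−1 = 1 without hitting −1: 18698 is a Miller–Rabin witness and 24341 is composite.

yes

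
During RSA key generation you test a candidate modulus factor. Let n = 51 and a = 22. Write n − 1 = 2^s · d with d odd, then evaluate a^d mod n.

46

n − 1 = 50 = 2^1 · 25, so s = 1 and d = 25.
Repeated squaring mod 51: 22^1 ≡ 22, 22^2 ≡ 25, 22^4 ≡ 13, 22^8 ≡ 16, 22^16 ≡ 1.
25 = 16 + 8 + 1, so 22^25 ≡ 1·16·22 ≡ 46 (mod 51).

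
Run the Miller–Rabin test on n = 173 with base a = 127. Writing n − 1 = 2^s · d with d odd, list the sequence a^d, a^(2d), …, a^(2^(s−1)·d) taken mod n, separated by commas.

n − 1 = 172 = 2^2 · 43, so s = 2 and d = 43.
x_0 = 127^43 mod 173 = 93.
x_1 = 93^2 mod 173 = 172.

93, 172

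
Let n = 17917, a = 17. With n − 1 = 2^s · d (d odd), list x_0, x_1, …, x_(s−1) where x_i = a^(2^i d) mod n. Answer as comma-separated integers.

6220, 5597

n − 1 = 17916 = 2^2 · 4479, so s = 2 and d = 4479.
x_0 = 17^4479 mod 17917 = 6220.
x_1 = 6220^2 mod 17917 = 5597.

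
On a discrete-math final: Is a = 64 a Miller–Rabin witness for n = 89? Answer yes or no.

no

n − 1 = 88 = 2^3 · 11, so s = 3 and d = 11.
Repeated squaring mod 89: 64^1 ≡ 64, 64^2 ≡ 2, 64^4 ≡ 4, 64^8 ≡ 16.
11 = 8 + 2 + 1, so 64^11 ≡ 16·2·64 ≡ 1 (mod 89).
x_0 = 64^11 mod 89 = 1.
x_0 = 1, so 64 is not a witness.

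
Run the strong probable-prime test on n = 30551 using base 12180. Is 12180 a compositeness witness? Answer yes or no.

yes

n − 1 = 30550 = 2^1 · 15275, so s = 1 and d = 15275.
x_0 = 12180^15275 mod 30551 = 2707.
x_0 ∉ {1, 30550} and s = 1, so 12180 is a Miller–Rabin witness and 30551 is composite.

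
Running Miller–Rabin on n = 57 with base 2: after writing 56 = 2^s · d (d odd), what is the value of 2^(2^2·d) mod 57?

55

n − 1 = 56 = 2^3 · 7, so s = 3 and d = 7.
x_0 = 2^7 mod 57 = 14.
x_1 = 14^2 mod 57 = 25.
x_2 = 25^2 mod 57 = 55.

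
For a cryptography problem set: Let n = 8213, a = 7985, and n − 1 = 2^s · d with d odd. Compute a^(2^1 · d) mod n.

n − 1 = 8212 = 2^2 · 2053, so s = 2 and d = 2053.
Repeated squaring mod 8213: 7985^1 ≡ 7985, 7985^2 ≡ 2706, 7985^4 ≡ 4653, 7985^8 ≡ 941, 7985^16 ≡ 6690, 7985^32 ≡ 3463, 7985^64 ≡ 1389, 7985^128 ≡ 7479, 7985^256 ≡ 4911, 7985^512 ≡ 4553, 7985^1024 ≡ 197, 7985^2048 ≡ 5957.
2053 = 2048 + 4 + 1, so 7985^2053 ≡ 5957·4653·7985 ≡ 3974 (mod 8213).
x_0 = 3974.
x_1 = 3974^2 mod 8213 = 7290.

7290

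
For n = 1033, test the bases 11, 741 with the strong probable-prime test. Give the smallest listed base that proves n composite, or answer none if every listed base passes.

n − 1 = 1032 = 2^3 · 129, so s = 3 and d = 129.
Base 11: x_0 = 11^129 mod 1033 = 231. x_0 is neither 1 nor 1032, so continue squaring. x_1 = 231^2 mod 1033 = 678. x_2 = 678^2 mod 1033 = 1032. x_2 ≡ −1, so 11 is not a witness.
Base 741: x_0 = 741^129 mod 1033 = 635. x_0 is neither 1 nor 1032, so continue squaring. x_1 = 635^2 mod 1033 = 355. x_2 = 355^2 mod 1033 = 1032. x_2 ≡ −1, so 741 is not a witness.
No listed base is a witness for 1033.

none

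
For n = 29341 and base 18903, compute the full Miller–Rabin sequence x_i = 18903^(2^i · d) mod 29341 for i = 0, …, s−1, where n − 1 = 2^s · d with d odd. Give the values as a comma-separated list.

n − 1 = 29340 = 2^2 · 7335, so s = 2 and d = 7335.
x_0 = 18903^7335 mod 29341 = 25975.
x_1 = 25975^2 mod 29341 = 4330.

25975, 4330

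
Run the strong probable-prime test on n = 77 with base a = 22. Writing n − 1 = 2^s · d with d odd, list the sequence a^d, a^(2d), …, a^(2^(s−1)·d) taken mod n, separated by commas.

n − 1 = 76 = 2^2 · 19, so s = 2 and d = 19.
x_0 = 22^19 mod 77 = 22.
x_1 = 22^2 mod 77 = 22.

22, 22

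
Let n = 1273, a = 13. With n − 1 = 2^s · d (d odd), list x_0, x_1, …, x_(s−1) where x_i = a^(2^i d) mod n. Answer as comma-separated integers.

n − 1 = 1272 = 2^3 · 159, so s = 3 and d = 159.
x_0 = 13^159 mod 1273 = 27.
x_1 = 27^2 mod 1273 = 729.
x_2 = 729^2 mod 1273 = 600.

27, 729, 600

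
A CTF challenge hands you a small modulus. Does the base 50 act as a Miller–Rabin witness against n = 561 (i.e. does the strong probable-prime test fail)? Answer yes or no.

no

n − 1 = 560 = 2^4 · 35, so s = 4 and d = 35.
Repeated squaring mod 561: 50^1 ≡ 50, 50^2 ≡ 256, 50^4 ≡ 460, 50^8 ≡ 103, 50^16 ≡ 511, 50^32 ≡ 256.
35 = 32 + 2 + 1, so 50^35 ≡ 256·256·50 ≡ 560 (mod 561).
x_0 = 50^35 mod 561 = 560.
x_0 = 560 ≡ −1, so 50 is not a witness.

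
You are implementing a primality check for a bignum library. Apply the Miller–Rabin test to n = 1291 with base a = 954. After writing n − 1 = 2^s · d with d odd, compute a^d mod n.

1

n − 1 = 1290 = 2^1 · 645, so s = 1 and d = 645.
By repeated squaring, 954^645 ≡ 1 (mod 1291).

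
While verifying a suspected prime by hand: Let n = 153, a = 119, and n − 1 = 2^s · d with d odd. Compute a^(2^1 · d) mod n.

85

n − 1 = 152 = 2^3 · 19, so s = 3 and d = 19.
x_0 = 119^19 mod 153 = 119.
x_1 = 119^2 mod 153 = 85.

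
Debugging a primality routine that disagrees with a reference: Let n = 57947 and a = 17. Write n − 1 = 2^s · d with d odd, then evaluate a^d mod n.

n − 1 = 57946 = 2^1 · 28973, so s = 1 and d = 28973.
Repeated squaring mod 57947: 17^1 ≡ 17, 17^2 ≡ 289, 17^4 ≡ 25574, 17^8 ≡ 39634, 17^16 ≡ 26680, 17^32 ≡ 1452, 17^64 ≡ 22212, 17^128 ≡ 12186, 17^256 ≡ 38382, 17^512 ≡ 49290, 17^1024 ≡ 18178, 17^2048 ≡ 25890, 17^4096 ≡ 19151, 17^8192 ≡ 14238, 17^16384 ≡ 22038.
28973 = 16384 + 8192 + 4096 + 256 + 32 + 8 + 4 + 1, so 17^28973 ≡ 22038·14238·19151·38382·1452·39634·25574·17 ≡ 57946 (mod 57947).

57946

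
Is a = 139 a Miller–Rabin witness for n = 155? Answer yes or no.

yes

n − 1 = 154 = 2^1 · 77, so s = 1 and d = 77.
x_0 = 139^77 mod 155 = 54.
x_0 ∉ {1, 154} and s = 1, so 139 is a Miller–Rabin witness and 155 is composite.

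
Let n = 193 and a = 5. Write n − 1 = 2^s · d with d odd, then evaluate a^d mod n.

125

n − 1 = 192 = 2^6 · 3, so s = 6 and d = 3.
5^3 mod 193 = 125.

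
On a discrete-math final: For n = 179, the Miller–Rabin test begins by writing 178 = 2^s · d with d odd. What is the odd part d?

89

Halving: 178 → 89; 89 is odd.
So 178 = 2^1 · 89.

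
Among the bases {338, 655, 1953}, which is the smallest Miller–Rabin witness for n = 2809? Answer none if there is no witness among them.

n − 1 = 2808 = 2^3 · 351, so s = 3 and d = 351.
Base 338: x_0 = 338^351 mod 2809 = 500. x_0 is neither 1 nor 2808, so continue squaring. x_1 = 500^2 mod 2809 = 2808. x_1 ≡ −1, so 338 is not a witness.
Base 655: x_0 = 655^351 mod 2809 = 500. x_0 is neither 1 nor 2808, so continue squaring. x_1 = 500^2 mod 2809 = 2808. x_1 ≡ −1, so 655 is not a witness.
Base 1953: x_0 = 1953^351 mod 2809 = 500. x_0 is neither 1 nor 2808, so continue squaring. x_1 = 500^2 mod 2809 = 2808. x_1 ≡ −1, so 1953 is not a witness.
No listed base is a witness for 2809.

none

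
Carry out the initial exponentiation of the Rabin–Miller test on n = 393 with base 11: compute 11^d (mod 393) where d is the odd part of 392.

140

n − 1 = 392 = 2^3 · 49, so s = 3 and d = 49.
11^49 mod 393 = 140.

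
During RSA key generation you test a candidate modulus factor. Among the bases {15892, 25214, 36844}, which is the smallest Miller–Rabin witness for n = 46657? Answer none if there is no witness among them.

n − 1 = 46656 = 2^6 · 729, so s = 6 and d = 729.
Base 15892: x_0 = 15892^729 mod 46657 = 41150. x_0 is neither 1 nor 46656, so continue squaring. x_1 = 41150^2 mod 46657 = 46656. x_1 ≡ −1, so 15892 is not a witness.
Base 25214: x_0 = 25214^729 mod 46657 = 5260. x_0 is neither 1 nor 46656, so continue squaring. x_1 = 5260^2 mod 46657 = 46656. x_1 ≡ −1, so 25214 is not a witness.
Base 36844: x_0 = 36844^729 mod 46657 = 36106. x_0 is neither 1 nor 46656, so continue squaring. x_1 = 36106^2 mod 46657 = 46656. x_1 ≡ −1, so 36844 is not a witness.
No listed base is a witness for 46657.

none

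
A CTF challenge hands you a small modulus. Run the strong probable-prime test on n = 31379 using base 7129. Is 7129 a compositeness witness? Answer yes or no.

n − 1 = 31378 = 2^1 · 15689, so s = 1 and d = 15689.
Repeated squaring mod 31379: 7129^1 ≡ 7129, 7129^2 ≡ 20040, 7129^4 ≡ 13158, 7129^8 ≡ 15021, 7129^16 ≡ 15431, 7129^32 ≡ 11909, 7129^64 ≡ 22580, 7129^128 ≡ 10408, 7129^256 ≡ 6156, 7129^512 ≡ 21883, 7129^1024 ≡ 22149, 7129^2048 ≡ 30294, 7129^4096 ≡ 16202, 7129^8192 ≡ 19469.
15689 = 8192 + 4096 + 2048 + 1024 + 256 + 64 + 8 + 1, so 7129^15689 ≡ 19469·16202·30294·22149·6156·22580·15021·7129 ≡ 1 (mod 31379).
x_0 = 7129^15689 mod 31379 = 1.
x_0 = 1, so 7129 is not a witness.

no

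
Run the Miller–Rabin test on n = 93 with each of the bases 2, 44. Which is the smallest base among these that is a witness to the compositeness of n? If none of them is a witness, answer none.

n − 1 = 92 = 2^2 · 23, so s = 2 and d = 23.
Base 2: x_0 = 2^23 mod 93 = 8. x_0 is neither 1 nor 92, so continue squaring. x_1 = 8^2 mod 93 = 64. Reached i = s−1 = 1 without hitting −1: 2 is a Miller–Rabin witness and 93 is composite.
Base 44: x_0 = 44^23 mod 93 = 86. x_0 is neither 1 nor 92, so continue squaring. x_1 = 86^2 mod 93 = 49. Reached i = s−1 = 1 without hitting −1: 44 is a Miller–Rabin witness and 93 is composite.
The smallest witness among the given bases is 2.

2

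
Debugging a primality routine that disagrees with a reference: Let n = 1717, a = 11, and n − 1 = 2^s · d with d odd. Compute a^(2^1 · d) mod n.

287

n − 1 = 1716 = 2^2 · 429, so s = 2 and d = 429.
x_0 = 11^429 mod 1717 = 364.
x_1 = 364^2 mod 1717 = 287.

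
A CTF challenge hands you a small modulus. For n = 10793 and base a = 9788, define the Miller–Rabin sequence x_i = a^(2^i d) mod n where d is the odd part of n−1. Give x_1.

n − 1 = 10792 = 2^3 · 1349, so s = 3 and d = 1349.
x_0 = 9788^1349 mod 10793 = 2258.
x_1 = 2258^2 mod 10793 = 4268.

4268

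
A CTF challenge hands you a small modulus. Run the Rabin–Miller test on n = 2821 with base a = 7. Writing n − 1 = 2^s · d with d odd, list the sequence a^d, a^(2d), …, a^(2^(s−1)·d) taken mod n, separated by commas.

931, 714

n − 1 = 2820 = 2^2 · 705, so s = 2 and d = 705.
x_0 = 7^705 mod 2821 = 931.
x_1 = 931^2 mod 2821 = 714.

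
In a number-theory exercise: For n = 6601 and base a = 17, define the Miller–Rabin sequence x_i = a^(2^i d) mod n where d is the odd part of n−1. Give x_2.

n − 1 = 6600 = 2^3 · 825, so s = 3 and d = 825.
x_0 = 17^825 mod 6601 = 5795.
x_1 = 5795^2 mod 6601 = 2738.
x_2 = 2738^2 mod 6601 = 4509.

4509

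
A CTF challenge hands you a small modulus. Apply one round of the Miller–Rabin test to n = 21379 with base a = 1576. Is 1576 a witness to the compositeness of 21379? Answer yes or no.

no

n − 1 = 21378 = 2^1 · 10689, so s = 1 and d = 10689.
By repeated squaring, 1576^10689 ≡ 1 (mod 21379).
x_0 = 1576^10689 mod 21379 = 1.
x_0 = 1, so 1576 is not a witness.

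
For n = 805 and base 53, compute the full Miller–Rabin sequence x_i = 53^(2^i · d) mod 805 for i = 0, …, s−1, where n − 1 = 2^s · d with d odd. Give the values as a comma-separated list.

113, 694

n − 1 = 804 = 2^2 · 201, so s = 2 and d = 201.
x_0 = 53^201 mod 805 = 113.
x_1 = 113^2 mod 805 = 694.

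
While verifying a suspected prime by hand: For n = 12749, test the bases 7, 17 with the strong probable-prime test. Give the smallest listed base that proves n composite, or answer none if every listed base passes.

7

n − 1 = 12748 = 2^2 · 3187, so s = 2 and d = 3187.
Base 7: x_0 = 7^3187 mod 12749 = 7607. x_0 is neither 1 nor 12748, so continue squaring. x_1 = 7607^2 mod 12749 = 11487. Reached i = s−1 = 1 without hitting −1: 7 is a Miller–Rabin witness and 12749 is composite.
Base 17: x_0 = 17^3187 mod 12749 = 701. x_0 is neither 1 nor 12748, so continue squaring. x_1 = 701^2 mod 12749 = 6939. Reached i = s−1 = 1 without hitting −1: 17 is a Miller–Rabin witness and 12749 is composite.
The smallest witness among the given bases is 7.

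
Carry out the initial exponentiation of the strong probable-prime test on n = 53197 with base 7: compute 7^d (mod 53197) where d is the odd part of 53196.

n − 1 = 53196 = 2^2 · 13299, so s = 2 and d = 13299.
7^13299 mod 53197 = 1.

1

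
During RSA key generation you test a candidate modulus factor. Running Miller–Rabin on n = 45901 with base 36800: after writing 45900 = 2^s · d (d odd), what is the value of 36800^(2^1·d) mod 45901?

25513

n − 1 = 45900 = 2^2 · 11475, so s = 2 and d = 11475.
x_0 = 36800^11475 mod 45901 = 45497.
x_1 = 45497^2 mod 45901 = 25513.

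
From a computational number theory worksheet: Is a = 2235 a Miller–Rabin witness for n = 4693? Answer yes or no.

n − 1 = 4692 = 2^2 · 1173, so s = 2 and d = 1173.
x_0 = 2235^1173 mod 4693 = 4692.
x_0 = 4692 ≡ −1, so 2235 is not a witness.

no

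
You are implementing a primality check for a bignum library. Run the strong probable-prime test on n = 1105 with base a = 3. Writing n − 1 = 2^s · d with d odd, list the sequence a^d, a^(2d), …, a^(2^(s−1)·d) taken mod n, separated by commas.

1093, 144, 846, 781

n − 1 = 1104 = 2^4 · 69, so s = 4 and d = 69.
x_0 = 3^69 mod 1105 = 1093.
x_1 = 1093^2 mod 1105 = 144.
x_2 = 144^2 mod 1105 = 846.
x_3 = 846^2 mod 1105 = 781.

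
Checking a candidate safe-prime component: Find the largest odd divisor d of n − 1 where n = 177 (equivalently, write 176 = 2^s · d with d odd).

Halving: 176 → 88 → 44 → 22 → 11; 11 is odd.
So 176 = 2^4 · 11.

11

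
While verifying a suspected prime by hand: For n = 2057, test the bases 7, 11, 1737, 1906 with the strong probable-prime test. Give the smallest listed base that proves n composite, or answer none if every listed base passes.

7

n − 1 = 2056 = 2^3 · 257, so s = 3 and d = 257.
Base 7: x_0 = 7^257 mod 2057 = 534. x_0 is neither 1 nor 2056, so continue squaring. x_1 = 534^2 mod 2057 = 1290. x_2 = 1290^2 mod 2057 = 2044. Reached i = s−1 = 2 without hitting −1: 7 is a Miller–Rabin witness and 2057 is composite.
Base 11: x_0 = 11^257 mod 2057 = 1694. x_0 is neither 1 nor 2056, so continue squaring. x_1 = 1694^2 mod 2057 = 121. x_2 = 121^2 mod 2057 = 242. Reached i = s−1 = 2 without hitting −1: 11 is a Miller–Rabin witness and 2057 is composite.
Base 1737: x_0 = 1737^257 mod 2057 = 54. x_0 is neither 1 nor 2056, so continue squaring. x_1 = 54^2 mod 2057 = 859. x_2 = 859^2 mod 2057 = 1475. Reached i = s−1 = 2 without hitting −1: 1737 is a Miller–Rabin witness and 2057 is composite.
Base 1906: x_0 = 1906^257 mod 2057 = 1549. x_0 is neither 1 nor 2056, so continue squaring. x_1 = 1549^2 mod 2057 = 939. x_2 = 939^2 mod 2057 = 1325. Reached i = s−1 = 2 without hitting −1: 1906 is a Miller–Rabin witness and 2057 is composite.
The smallest witness among the given bases is 7.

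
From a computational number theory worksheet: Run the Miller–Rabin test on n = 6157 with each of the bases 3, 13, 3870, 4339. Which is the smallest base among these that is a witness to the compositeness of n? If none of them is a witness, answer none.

n − 1 = 6156 = 2^2 · 1539, so s = 2 and d = 1539.
Base 3: x_0 = 3^1539 mod 6157 = 1854. x_0 is neither 1 nor 6156, so continue squaring. x_1 = 1854^2 mod 6157 = 1710. Reached i = s−1 = 1 without hitting −1: 3 is a Miller–Rabin witness and 6157 is composite.
Base 13: x_0 = 13^1539 mod 6157 = 428. x_0 is neither 1 nor 6156, so continue squaring. x_1 = 428^2 mod 6157 = 4631. Reached i = s−1 = 1 without hitting −1: 13 is a Miller–Rabin witness and 6157 is composite.
Base 3870: x_0 = 3870^1539 mod 6157 = 1983. x_0 is neither 1 nor 6156, so continue squaring. x_1 = 1983^2 mod 6157 = 4123. Reached i = s−1 = 1 without hitting −1: 3870 is a Miller–Rabin witness and 6157 is composite.
Base 4339: x_0 = 4339^1539 mod 6157 = 2101. x_0 is neither 1 nor 6156, so continue squaring. x_1 = 2101^2 mod 6157 = 5789. Reached i = s−1 = 1 without hitting −1: 4339 is a Miller–Rabin witness and 6157 is composite.
The smallest witness among the given bases is 3.

3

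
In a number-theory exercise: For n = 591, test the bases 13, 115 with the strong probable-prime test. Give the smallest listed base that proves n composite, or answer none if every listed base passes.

n − 1 = 590 = 2^1 · 295, so s = 1 and d = 295.
Base 13: x_0 = 13^295 mod 591 = 184. x_0 ∉ {1, 590} and s = 1, so 13 is a Miller–Rabin witness and 591 is composite.
Base 115: x_0 = 115^295 mod 591 = 82. x_0 ∉ {1, 590} and s = 1, so 115 is a Miller–Rabin witness and 591 is composite.
The smallest witness among the given bases is 13.

13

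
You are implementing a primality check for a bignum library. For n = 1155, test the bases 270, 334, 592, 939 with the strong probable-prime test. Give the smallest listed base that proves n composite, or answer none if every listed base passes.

270

n − 1 = 1154 = 2^1 · 577, so s = 1 and d = 577.
Base 270: x_0 = 270^577 mod 1155 = 690. x_0 ∉ {1, 1154} and s = 1, so 270 is a Miller–Rabin witness and 1155 is composite.
Base 334: x_0 = 334^577 mod 1155 = 544. x_0 ∉ {1, 1154} and s = 1, so 334 is a Miller–Rabin witness and 1155 is composite.
Base 592: x_0 = 592^577 mod 1155 = 697. x_0 ∉ {1, 1154} and s = 1, so 592 is a Miller–Rabin witness and 1155 is composite.
Base 939: x_0 = 939^577 mod 1155 = 1149. x_0 ∉ {1, 1154} and s = 1, so 939 is a Miller–Rabin witness and 1155 is composite.
The smallest witness among the given bases is 270.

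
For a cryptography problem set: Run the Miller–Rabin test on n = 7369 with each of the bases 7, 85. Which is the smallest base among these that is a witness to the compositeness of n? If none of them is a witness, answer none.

none

n − 1 = 7368 = 2^3 · 921, so s = 3 and d = 921.
Base 7: x_0 = 7^921 mod 7369 = 1171. x_0 is neither 1 nor 7368, so continue squaring. x_1 = 1171^2 mod 7369 = 607. x_2 = 607^2 mod 7369 = 7368. x_2 ≡ −1, so 7 is not a witness.
Base 85: x_0 = 85^921 mod 7369 = 6762. x_0 is neither 1 nor 7368, so continue squaring. x_1 = 6762^2 mod 7369 = 7368. x_1 ≡ −1, so 85 is not a witness.
No listed base is a witness for 7369.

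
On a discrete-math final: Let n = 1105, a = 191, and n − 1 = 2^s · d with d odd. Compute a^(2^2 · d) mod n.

n − 1 = 1104 = 2^4 · 69, so s = 4 and d = 69.
x_0 = 191^69 mod 1105 = 1041.
x_1 = 1041^2 mod 1105 = 781.
x_2 = 781^2 mod 1105 = 1.

1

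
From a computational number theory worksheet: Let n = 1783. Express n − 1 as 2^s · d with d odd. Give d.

891

Halving: 1782 → 891; 891 is odd.
So 1782 = 2^1 · 891.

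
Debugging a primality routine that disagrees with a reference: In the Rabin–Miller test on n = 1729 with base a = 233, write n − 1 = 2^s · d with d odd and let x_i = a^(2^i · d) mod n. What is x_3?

1

n − 1 = 1728 = 2^6 · 27, so s = 6 and d = 27.
By repeated squaring, 233^27 ≡ 1065 (mod 1729).
x_0 = 1065.
x_1 = 1065^2 mod 1729 = 1.
x_2 = 1^2 mod 1729 = 1.
x_3 = 1^2 mod 1729 = 1.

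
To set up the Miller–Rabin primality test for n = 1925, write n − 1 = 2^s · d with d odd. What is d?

481

Halving: 1924 → 962 → 481; 481 is odd.
So 1924 = 2^2 · 481.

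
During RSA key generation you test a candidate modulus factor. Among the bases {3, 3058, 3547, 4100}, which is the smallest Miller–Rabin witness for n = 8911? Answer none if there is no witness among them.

none

n − 1 = 8910 = 2^1 · 4455, so s = 1 and d = 4455.
Base 3: x_0 = 3^4455 mod 8911 = 8910. x_0 = 8910 ≡ −1, so 3 is not a witness.
Base 3058: x_0 = 3058^4455 mod 8911 = 8910. x_0 = 8910 ≡ −1, so 3058 is not a witness.
Base 3547: x_0 = 3547^4455 mod 8911 = 8910. x_0 = 8910 ≡ −1, so 3547 is not a witness.
Base 4100: x_0 = 4100^4455 mod 8911 = 8910. x_0 = 8910 ≡ −1, so 4100 is not a witness.
No listed base is a witness for 8911.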